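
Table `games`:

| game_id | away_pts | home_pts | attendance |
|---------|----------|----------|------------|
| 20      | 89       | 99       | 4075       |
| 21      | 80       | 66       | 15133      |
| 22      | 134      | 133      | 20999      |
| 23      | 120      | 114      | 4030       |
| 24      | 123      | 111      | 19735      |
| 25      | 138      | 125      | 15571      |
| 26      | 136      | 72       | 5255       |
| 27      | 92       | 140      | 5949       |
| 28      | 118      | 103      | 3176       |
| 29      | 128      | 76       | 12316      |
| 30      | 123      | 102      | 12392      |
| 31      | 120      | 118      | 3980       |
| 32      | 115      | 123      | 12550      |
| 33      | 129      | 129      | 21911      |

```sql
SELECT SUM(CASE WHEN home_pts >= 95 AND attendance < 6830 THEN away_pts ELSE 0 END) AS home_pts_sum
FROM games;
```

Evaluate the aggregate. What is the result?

539

game_id=20: ✓ → 89
game_id=21: ✗
game_id=22: ✗
game_id=23: ✓ → 120
game_id=24: ✗
game_id=25: ✗
game_id=26: ✗
game_id=27: ✓ → 92
game_id=28: ✓ → 118
game_id=29: ✗
game_id=30: ✗
game_id=31: ✓ → 120
game_id=32: ✗
game_id=33: ✗
home_pts_sum = 89 + 120 + 92 + 118 + 120 = 539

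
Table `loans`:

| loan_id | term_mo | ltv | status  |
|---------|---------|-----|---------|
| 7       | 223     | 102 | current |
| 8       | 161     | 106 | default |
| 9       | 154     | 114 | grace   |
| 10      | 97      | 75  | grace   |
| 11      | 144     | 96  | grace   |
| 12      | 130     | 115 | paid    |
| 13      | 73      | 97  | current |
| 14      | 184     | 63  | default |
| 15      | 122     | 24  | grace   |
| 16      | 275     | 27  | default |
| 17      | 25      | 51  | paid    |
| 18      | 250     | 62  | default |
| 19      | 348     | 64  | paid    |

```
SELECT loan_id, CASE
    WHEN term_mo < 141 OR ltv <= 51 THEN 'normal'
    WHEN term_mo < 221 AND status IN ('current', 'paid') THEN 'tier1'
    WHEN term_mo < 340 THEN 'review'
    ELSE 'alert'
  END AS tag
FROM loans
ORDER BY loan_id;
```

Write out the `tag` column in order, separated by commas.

review, review, review, normal, review, normal, normal, review, normal, normal, normal, review, alert

loan_id=7: term_mo < 340 → review
loan_id=8: term_mo < 340 → review
loan_id=9: term_mo < 340 → review
loan_id=10: term_mo < 141 OR ltv <= 51 → normal
loan_id=11: term_mo < 340 → review
loan_id=12: term_mo < 141 OR ltv <= 51 → normal
loan_id=13: term_mo < 141 OR ltv <= 51 → normal
loan_id=14: term_mo < 340 → review
loan_id=15: term_mo < 141 OR ltv <= 51 → normal
loan_id=16: term_mo < 141 OR ltv <= 51 → normal
loan_id=17: term_mo < 141 OR ltv <= 51 → normal
loan_id=18: term_mo < 340 → review
loan_id=19: ELSE → alert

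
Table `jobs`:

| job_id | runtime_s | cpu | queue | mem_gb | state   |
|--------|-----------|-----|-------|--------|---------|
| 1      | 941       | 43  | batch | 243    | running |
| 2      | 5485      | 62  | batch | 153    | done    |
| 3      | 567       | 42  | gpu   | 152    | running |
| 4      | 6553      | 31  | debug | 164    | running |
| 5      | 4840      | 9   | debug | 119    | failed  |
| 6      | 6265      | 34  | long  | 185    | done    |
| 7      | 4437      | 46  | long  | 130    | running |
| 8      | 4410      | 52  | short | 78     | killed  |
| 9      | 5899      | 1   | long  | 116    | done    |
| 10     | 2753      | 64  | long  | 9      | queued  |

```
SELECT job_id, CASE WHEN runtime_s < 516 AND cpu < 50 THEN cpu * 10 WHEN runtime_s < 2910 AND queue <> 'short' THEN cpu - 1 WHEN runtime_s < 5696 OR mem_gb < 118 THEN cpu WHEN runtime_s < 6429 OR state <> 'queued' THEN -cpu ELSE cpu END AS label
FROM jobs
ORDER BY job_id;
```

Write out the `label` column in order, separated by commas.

job_id=1: runtime_s < 2910 AND queue <> 'short' → 42
job_id=2: runtime_s < 5696 OR mem_gb < 118 → 62
job_id=3: runtime_s < 2910 AND queue <> 'short' → 41
job_id=4: runtime_s < 6429 OR state <> 'queued' → -31
job_id=5: runtime_s < 5696 OR mem_gb < 118 → 9
job_id=6: runtime_s < 6429 OR state <> 'queued' → -34
job_id=7: runtime_s < 5696 OR mem_gb < 118 → 46
job_id=8: runtime_s < 5696 OR mem_gb < 118 → 52
job_id=9: runtime_s < 5696 OR mem_gb < 118 → 1
job_id=10: runtime_s < 2910 AND queue <> 'short' → 63

42, 62, 41, -31, 9, -34, 46, 52, 1, 63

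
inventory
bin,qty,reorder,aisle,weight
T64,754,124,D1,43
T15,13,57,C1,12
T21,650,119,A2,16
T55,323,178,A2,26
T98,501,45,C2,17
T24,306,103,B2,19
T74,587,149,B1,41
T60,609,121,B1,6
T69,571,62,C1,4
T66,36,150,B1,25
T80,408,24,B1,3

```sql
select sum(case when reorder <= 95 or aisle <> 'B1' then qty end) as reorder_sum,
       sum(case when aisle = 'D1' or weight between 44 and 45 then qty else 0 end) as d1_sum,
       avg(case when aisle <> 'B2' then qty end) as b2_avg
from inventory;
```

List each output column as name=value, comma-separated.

[reorder_sum: reorder <= 95 or aisle <> 'B1']
bin=T64: ✓ → 754
bin=T15: ✓ → 13
bin=T21: ✓ → 650
bin=T55: ✓ → 323
bin=T98: ✓ → 501
bin=T24: ✓ → 306
bin=T74: ✗
bin=T60: ✗
bin=T69: ✓ → 571
bin=T66: ✗
bin=T80: ✓ → 408
reorder_sum = 754 + 13 + 650 + 323 + 501 + 306 + 571 + 408 = 3526
—
[d1_sum: aisle = 'D1' or weight between 44 and 45]
bin=T64: ✓ → 754
bin=T15: ✗
bin=T21: ✗
bin=T55: ✗
bin=T98: ✗
bin=T24: ✗
bin=T74: ✗
bin=T60: ✗
bin=T69: ✗
bin=T66: ✗
bin=T80: ✗
d1_sum = 754
—
[b2_avg: aisle <> 'B2']
bin=T64: ✓ → 754
bin=T15: ✓ → 13
bin=T21: ✓ → 650
bin=T55: ✓ → 323
bin=T98: ✓ → 501
bin=T24: ✗
bin=T74: ✓ → 587
bin=T60: ✓ → 609
bin=T69: ✓ → 571
bin=T66: ✓ → 36
bin=T80: ✓ → 408
b2_avg = (754 + 13 + 650 + 323 + 501 + 587 + 609 + 571 + 36 + 408) / 10 = 445.2

reorder_sum=3526, d1_sum=754, b2_avg=445.2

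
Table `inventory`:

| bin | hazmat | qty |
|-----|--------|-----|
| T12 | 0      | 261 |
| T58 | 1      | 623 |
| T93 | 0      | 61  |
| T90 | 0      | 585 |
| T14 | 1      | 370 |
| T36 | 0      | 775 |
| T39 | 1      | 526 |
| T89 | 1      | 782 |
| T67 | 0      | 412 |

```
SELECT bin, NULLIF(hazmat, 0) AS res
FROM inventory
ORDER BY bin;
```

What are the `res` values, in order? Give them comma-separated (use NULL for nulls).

bin=T12: hazmat=0 vs 0: equal → NULL
bin=T14: hazmat=1 vs 0: differ → 1
bin=T36: hazmat=0 vs 0: equal → NULL
bin=T39: hazmat=1 vs 0: differ → 1
bin=T58: hazmat=1 vs 0: differ → 1
bin=T67: hazmat=0 vs 0: equal → NULL
bin=T89: hazmat=1 vs 0: differ → 1
bin=T90: hazmat=0 vs 0: equal → NULL
bin=T93: hazmat=0 vs 0: equal → NULL

NULL, 1, NULL, 1, 1, NULL, 1, NULL, NULL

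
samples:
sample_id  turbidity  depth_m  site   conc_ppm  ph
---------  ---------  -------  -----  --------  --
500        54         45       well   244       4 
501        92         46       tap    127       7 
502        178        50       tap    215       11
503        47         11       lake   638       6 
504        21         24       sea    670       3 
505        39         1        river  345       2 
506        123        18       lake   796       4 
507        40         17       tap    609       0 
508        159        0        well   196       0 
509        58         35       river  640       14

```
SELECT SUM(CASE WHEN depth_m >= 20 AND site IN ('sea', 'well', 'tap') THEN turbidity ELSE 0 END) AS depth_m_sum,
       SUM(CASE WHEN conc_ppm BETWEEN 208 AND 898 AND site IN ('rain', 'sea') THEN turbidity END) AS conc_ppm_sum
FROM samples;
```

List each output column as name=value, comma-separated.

depth_m_sum=345, conc_ppm_sum=21

[depth_m_sum: depth_m >= 20 AND site IN ('sea', 'well', 'tap')]
sample_id=500: ✓ → 54
sample_id=501: ✓ → 92
sample_id=502: ✓ → 178
sample_id=503: ✗
sample_id=504: ✓ → 21
sample_id=505: ✗
sample_id=506: ✗
sample_id=507: ✗
sample_id=508: ✗
sample_id=509: ✗
depth_m_sum = 54 + 92 + 178 + 21 = 345
—
[conc_ppm_sum: conc_ppm BETWEEN 208 AND 898 AND site IN ('rain', 'sea')]
sample_id=500: ✗
sample_id=501: ✗
sample_id=502: ✗
sample_id=503: ✗
sample_id=504: ✓ → 21
sample_id=505: ✗
sample_id=506: ✗
sample_id=507: ✗
sample_id=508: ✗
sample_id=509: ✗
conc_ppm_sum = 21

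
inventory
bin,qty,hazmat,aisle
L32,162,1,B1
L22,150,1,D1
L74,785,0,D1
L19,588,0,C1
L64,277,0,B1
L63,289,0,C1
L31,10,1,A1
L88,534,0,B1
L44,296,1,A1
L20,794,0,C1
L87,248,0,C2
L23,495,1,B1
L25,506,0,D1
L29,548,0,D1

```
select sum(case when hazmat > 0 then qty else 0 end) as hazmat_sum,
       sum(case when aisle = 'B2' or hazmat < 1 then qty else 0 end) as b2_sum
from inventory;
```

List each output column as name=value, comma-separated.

hazmat_sum=1113, b2_sum=4569

[hazmat_sum: hazmat > 0]
bin=L32: ✓ → 162
bin=L22: ✓ → 150
bin=L74: ✗
bin=L19: ✗
bin=L64: ✗
bin=L63: ✗
bin=L31: ✓ → 10
bin=L88: ✗
bin=L44: ✓ → 296
bin=L20: ✗
bin=L87: ✗
bin=L23: ✓ → 495
bin=L25: ✗
bin=L29: ✗
hazmat_sum = 162 + 150 + 10 + 296 + 495 = 1113
—
[b2_sum: aisle = 'B2' or hazmat < 1]
bin=L32: ✗
bin=L22: ✗
bin=L74: ✓ → 785
bin=L19: ✓ → 588
bin=L64: ✓ → 277
bin=L63: ✓ → 289
bin=L31: ✗
bin=L88: ✓ → 534
bin=L44: ✗
bin=L20: ✓ → 794
bin=L87: ✓ → 248
bin=L23: ✗
bin=L25: ✓ → 506
bin=L29: ✓ → 548
b2_sum = 785 + 588 + 277 + 289 + 534 + 794 + 248 + 506 + 548 = 4569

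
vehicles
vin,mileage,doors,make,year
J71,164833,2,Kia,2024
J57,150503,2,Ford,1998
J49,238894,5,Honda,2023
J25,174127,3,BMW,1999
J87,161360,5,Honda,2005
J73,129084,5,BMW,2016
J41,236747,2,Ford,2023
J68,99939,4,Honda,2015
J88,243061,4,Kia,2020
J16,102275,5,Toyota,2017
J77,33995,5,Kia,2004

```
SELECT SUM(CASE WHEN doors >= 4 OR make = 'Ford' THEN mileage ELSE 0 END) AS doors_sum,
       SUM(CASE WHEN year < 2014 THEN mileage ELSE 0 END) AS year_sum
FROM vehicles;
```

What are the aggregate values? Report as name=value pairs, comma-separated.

doors_sum=1395858, year_sum=519985

[doors_sum: doors >= 4 OR make = 'Ford']
vin=J71: ✗
vin=J57: ✓ → 150503
vin=J49: ✓ → 238894
vin=J25: ✗
vin=J87: ✓ → 161360
vin=J73: ✓ → 129084
vin=J41: ✓ → 236747
vin=J68: ✓ → 99939
vin=J88: ✓ → 243061
vin=J16: ✓ → 102275
vin=J77: ✓ → 33995
doors_sum = 150503 + 238894 + 161360 + 129084 + 236747 + 99939 + 243061 + 102275 + 33995 = 1395858
—
[year_sum: year < 2014]
vin=J71: ✗
vin=J57: ✓ → 150503
vin=J49: ✗
vin=J25: ✓ → 174127
vin=J87: ✓ → 161360
vin=J73: ✗
vin=J41: ✗
vin=J68: ✗
vin=J88: ✗
vin=J16: ✗
vin=J77: ✓ → 33995
year_sum = 150503 + 174127 + 161360 + 33995 = 519985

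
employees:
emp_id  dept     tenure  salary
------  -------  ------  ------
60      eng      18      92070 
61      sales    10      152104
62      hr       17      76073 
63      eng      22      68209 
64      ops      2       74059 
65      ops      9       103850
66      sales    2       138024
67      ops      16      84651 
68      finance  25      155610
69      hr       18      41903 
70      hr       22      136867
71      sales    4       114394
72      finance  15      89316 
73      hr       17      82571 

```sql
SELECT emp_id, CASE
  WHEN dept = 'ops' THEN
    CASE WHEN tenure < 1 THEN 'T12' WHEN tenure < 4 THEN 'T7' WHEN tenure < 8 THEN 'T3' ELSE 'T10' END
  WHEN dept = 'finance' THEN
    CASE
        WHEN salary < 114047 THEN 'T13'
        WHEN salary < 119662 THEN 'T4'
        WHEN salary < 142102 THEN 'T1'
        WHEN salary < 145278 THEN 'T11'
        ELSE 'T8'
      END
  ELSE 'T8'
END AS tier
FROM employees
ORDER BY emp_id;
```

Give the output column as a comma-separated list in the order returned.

T8, T8, T8, T8, T7, T10, T8, T10, T8, T8, T8, T8, T13, T8

emp_id=60: dept='eng' → outer ELSE → T8
emp_id=61: dept='sales' → outer ELSE → T8
emp_id=62: dept='hr' → outer ELSE → T8
emp_id=63: dept='eng' → outer ELSE → T8
emp_id=64: dept='ops' → inner[tenure < 4] → T7
emp_id=65: dept='ops' → inner[ELSE] → T10
emp_id=66: dept='sales' → outer ELSE → T8
emp_id=67: dept='ops' → inner[ELSE] → T10
emp_id=68: dept='finance' → inner[ELSE] → T8
emp_id=69: dept='hr' → outer ELSE → T8
emp_id=70: dept='hr' → outer ELSE → T8
emp_id=71: dept='sales' → outer ELSE → T8
emp_id=72: dept='finance' → inner[salary < 114047] → T13
emp_id=73: dept='hr' → outer ELSE → T8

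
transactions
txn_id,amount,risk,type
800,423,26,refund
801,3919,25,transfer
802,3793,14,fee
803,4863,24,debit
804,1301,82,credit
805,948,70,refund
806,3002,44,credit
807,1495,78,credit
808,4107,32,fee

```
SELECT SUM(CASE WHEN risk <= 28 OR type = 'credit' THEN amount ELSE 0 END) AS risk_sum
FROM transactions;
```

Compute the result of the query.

txn_id=800: ✓ → 423
txn_id=801: ✓ → 3919
txn_id=802: ✓ → 3793
txn_id=803: ✓ → 4863
txn_id=804: ✓ → 1301
txn_id=805: ✗
txn_id=806: ✓ → 3002
txn_id=807: ✓ → 1495
txn_id=808: ✗
risk_sum = 423 + 3919 + 3793 + 4863 + 1301 + 3002 + 1495 = 18796

18796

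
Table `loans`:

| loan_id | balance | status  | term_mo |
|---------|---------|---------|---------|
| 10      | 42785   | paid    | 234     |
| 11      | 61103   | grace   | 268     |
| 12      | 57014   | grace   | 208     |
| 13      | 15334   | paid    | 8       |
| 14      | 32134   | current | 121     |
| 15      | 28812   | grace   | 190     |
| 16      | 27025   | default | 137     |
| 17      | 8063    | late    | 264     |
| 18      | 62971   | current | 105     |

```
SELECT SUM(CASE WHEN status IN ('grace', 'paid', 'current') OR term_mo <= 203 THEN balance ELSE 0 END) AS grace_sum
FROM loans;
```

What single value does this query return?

loan_id=10: ✓ → 42785
loan_id=11: ✓ → 61103
loan_id=12: ✓ → 57014
loan_id=13: ✓ → 15334
loan_id=14: ✓ → 32134
loan_id=15: ✓ → 28812
loan_id=16: ✓ → 27025
loan_id=17: ✗
loan_id=18: ✓ → 62971
grace_sum = 42785 + 61103 + 57014 + 15334 + 32134 + 28812 + 27025 + 62971 = 327178

327178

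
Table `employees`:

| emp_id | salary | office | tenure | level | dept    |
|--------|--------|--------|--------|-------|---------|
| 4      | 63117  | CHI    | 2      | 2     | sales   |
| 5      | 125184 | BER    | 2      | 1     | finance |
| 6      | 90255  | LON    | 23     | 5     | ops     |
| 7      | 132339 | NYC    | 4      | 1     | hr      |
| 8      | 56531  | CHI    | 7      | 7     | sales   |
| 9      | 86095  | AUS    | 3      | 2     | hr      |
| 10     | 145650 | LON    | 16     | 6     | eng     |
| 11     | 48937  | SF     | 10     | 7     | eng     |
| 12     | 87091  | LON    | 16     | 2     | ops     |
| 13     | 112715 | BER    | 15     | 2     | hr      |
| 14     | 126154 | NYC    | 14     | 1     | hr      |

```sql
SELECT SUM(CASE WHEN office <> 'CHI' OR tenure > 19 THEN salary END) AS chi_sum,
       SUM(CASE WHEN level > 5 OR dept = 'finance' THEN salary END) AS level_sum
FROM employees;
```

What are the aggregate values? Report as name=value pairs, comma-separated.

[chi_sum: office <> 'CHI' OR tenure > 19]
emp_id=4: ✗
emp_id=5: ✓ → 125184
emp_id=6: ✓ → 90255
emp_id=7: ✓ → 132339
emp_id=8: ✗
emp_id=9: ✓ → 86095
emp_id=10: ✓ → 145650
emp_id=11: ✓ → 48937
emp_id=12: ✓ → 87091
emp_id=13: ✓ → 112715
emp_id=14: ✓ → 126154
chi_sum = 125184 + 90255 + 132339 + 86095 + 145650 + 48937 + 87091 + 112715 + 126154 = 954420
—
[level_sum: level > 5 OR dept = 'finance']
emp_id=4: ✗
emp_id=5: ✓ → 125184
emp_id=6: ✗
emp_id=7: ✗
emp_id=8: ✓ → 56531
emp_id=9: ✗
emp_id=10: ✓ → 145650
emp_id=11: ✓ → 48937
emp_id=12: ✗
emp_id=13: ✗
emp_id=14: ✗
level_sum = 125184 + 56531 + 145650 + 48937 = 376302

chi_sum=954420, level_sum=376302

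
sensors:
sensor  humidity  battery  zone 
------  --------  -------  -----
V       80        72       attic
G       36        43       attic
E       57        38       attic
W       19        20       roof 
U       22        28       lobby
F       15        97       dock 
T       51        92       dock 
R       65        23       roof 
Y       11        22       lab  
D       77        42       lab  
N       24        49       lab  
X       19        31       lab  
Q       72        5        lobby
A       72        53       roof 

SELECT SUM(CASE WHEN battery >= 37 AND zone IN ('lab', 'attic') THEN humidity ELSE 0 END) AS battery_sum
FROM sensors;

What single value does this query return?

sensor=V: ✓ → 80
sensor=G: ✓ → 36
sensor=E: ✓ → 57
sensor=W: ✗
sensor=U: ✗
sensor=F: ✗
sensor=T: ✗
sensor=R: ✗
sensor=Y: ✗
sensor=D: ✓ → 77
sensor=N: ✓ → 24
sensor=X: ✗
sensor=Q: ✗
sensor=A: ✗
battery_sum = 80 + 36 + 57 + 77 + 24 = 274

274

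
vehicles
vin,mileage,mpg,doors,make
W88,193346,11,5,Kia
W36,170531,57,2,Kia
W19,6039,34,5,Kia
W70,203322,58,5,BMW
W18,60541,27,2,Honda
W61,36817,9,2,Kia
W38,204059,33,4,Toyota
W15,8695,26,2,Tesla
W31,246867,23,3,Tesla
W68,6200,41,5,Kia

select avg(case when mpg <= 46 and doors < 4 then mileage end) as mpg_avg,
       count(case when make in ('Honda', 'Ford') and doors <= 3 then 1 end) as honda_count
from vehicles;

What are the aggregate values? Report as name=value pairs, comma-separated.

mpg_avg=88230, honda_count=1

[mpg_avg: mpg <= 46 and doors < 4]
vin=W88: ✗
vin=W36: ✗
vin=W19: ✗
vin=W70: ✗
vin=W18: ✓ → 60541
vin=W61: ✓ → 36817
vin=W38: ✗
vin=W15: ✓ → 8695
vin=W31: ✓ → 246867
vin=W68: ✗
mpg_avg = (60541 + 36817 + 8695 + 246867) / 4 = 88230
—
[honda_count: make in ('Honda', 'Ford') and doors <= 3]
vin=W88: ✗
vin=W36: ✗
vin=W19: ✗
vin=W70: ✗
vin=W18: ✓ → 1
vin=W61: ✗
vin=W38: ✗
vin=W15: ✗
vin=W31: ✗
vin=W68: ✗
honda_count = COUNT(1) = 1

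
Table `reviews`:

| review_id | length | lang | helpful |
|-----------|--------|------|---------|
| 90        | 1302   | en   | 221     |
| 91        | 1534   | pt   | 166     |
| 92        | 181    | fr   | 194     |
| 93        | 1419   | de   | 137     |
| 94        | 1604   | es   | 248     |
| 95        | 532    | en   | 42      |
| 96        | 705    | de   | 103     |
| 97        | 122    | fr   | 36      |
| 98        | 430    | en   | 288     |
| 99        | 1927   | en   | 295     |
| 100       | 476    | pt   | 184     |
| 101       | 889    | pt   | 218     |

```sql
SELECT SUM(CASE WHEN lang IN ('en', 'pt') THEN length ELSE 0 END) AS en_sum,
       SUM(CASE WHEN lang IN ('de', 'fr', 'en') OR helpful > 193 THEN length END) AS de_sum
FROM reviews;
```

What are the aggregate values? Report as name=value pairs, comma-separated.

[en_sum: lang IN ('en', 'pt')]
review_id=90: ✓ → 1302
review_id=91: ✓ → 1534
review_id=92: ✗
review_id=93: ✗
review_id=94: ✗
review_id=95: ✓ → 532
review_id=96: ✗
review_id=97: ✗
review_id=98: ✓ → 430
review_id=99: ✓ → 1927
review_id=100: ✓ → 476
review_id=101: ✓ → 889
en_sum = 1302 + 1534 + 532 + 430 + 1927 + 476 + 889 = 7090
—
[de_sum: lang IN ('de', 'fr', 'en') OR helpful > 193]
review_id=90: ✓ → 1302
review_id=91: ✗
review_id=92: ✓ → 181
review_id=93: ✓ → 1419
review_id=94: ✓ → 1604
review_id=95: ✓ → 532
review_id=96: ✓ → 705
review_id=97: ✓ → 122
review_id=98: ✓ → 430
review_id=99: ✓ → 1927
review_id=100: ✗
review_id=101: ✓ → 889
de_sum = 1302 + 181 + 1419 + 1604 + 532 + 705 + 122 + 430 + 1927 + 889 = 9111

en_sum=7090, de_sum=9111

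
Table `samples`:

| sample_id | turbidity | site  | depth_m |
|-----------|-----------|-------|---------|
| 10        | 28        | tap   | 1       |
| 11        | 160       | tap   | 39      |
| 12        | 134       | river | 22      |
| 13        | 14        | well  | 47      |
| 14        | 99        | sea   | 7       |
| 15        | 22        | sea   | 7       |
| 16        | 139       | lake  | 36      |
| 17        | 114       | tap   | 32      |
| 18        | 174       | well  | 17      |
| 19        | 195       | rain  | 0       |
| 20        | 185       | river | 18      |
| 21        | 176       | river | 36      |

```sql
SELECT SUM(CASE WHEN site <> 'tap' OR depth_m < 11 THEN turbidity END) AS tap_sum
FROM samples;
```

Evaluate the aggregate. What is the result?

1166

sample_id=10: ✓ → 28
sample_id=11: ✗
sample_id=12: ✓ → 134
sample_id=13: ✓ → 14
sample_id=14: ✓ → 99
sample_id=15: ✓ → 22
sample_id=16: ✓ → 139
sample_id=17: ✗
sample_id=18: ✓ → 174
sample_id=19: ✓ → 195
sample_id=20: ✓ → 185
sample_id=21: ✓ → 176
tap_sum = 28 + 134 + 14 + 99 + 22 + 139 + 174 + 195 + 185 + 176 = 1166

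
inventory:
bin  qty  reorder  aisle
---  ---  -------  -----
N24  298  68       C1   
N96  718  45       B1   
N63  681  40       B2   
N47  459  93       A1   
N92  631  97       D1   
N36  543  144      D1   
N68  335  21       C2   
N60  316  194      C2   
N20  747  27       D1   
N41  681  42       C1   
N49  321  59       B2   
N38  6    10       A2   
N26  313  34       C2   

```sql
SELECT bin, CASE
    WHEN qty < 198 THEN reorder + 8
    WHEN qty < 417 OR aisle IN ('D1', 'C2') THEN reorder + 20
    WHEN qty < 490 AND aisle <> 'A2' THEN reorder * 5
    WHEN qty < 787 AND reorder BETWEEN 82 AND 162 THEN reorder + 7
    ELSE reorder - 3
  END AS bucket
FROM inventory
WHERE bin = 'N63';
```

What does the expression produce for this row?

bin = N63: qty=681, reorder=40, aisle=B2.
qty < 198 → false
qty < 417 OR aisle IN ('D1', 'C2') → false
qty < 490 AND aisle <> 'A2' → false
qty < 787 AND reorder BETWEEN 82 AND 162 → false
No prior WHEN matched → ELSE → 37

37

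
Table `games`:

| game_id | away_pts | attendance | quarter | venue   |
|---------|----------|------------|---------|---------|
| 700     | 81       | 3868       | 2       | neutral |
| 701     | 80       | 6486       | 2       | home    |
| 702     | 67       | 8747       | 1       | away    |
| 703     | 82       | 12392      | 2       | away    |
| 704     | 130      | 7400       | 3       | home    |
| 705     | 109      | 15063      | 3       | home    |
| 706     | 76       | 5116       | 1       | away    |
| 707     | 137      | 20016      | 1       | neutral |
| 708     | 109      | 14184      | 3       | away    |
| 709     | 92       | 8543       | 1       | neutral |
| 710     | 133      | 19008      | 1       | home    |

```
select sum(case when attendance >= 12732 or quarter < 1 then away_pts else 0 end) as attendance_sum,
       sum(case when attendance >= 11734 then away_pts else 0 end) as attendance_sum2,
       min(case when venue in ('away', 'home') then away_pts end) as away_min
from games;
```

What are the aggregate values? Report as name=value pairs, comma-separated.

[attendance_sum: attendance >= 12732 or quarter < 1]
game_id=700: ✗
game_id=701: ✗
game_id=702: ✗
game_id=703: ✗
game_id=704: ✗
game_id=705: ✓ → 109
game_id=706: ✗
game_id=707: ✓ → 137
game_id=708: ✓ → 109
game_id=709: ✗
game_id=710: ✓ → 133
attendance_sum = 109 + 137 + 109 + 133 = 488
—
[attendance_sum2: attendance >= 11734]
game_id=700: ✗
game_id=701: ✗
game_id=702: ✗
game_id=703: ✓ → 82
game_id=704: ✗
game_id=705: ✓ → 109
game_id=706: ✗
game_id=707: ✓ → 137
game_id=708: ✓ → 109
game_id=709: ✗
game_id=710: ✓ → 133
attendance_sum2 = 82 + 109 + 137 + 109 + 133 = 570
—
[away_min: venue in ('away', 'home')]
game_id=700: ✗
game_id=701: ✓ → 80
game_id=702: ✓ → 67
game_id=703: ✓ → 82
game_id=704: ✓ → 130
game_id=705: ✓ → 109
game_id=706: ✓ → 76
game_id=707: ✗
game_id=708: ✓ → 109
game_id=709: ✗
game_id=710: ✓ → 133
away_min = MIN(80, 67, 82, 130, 109, 76, 109, 133) = 67

attendance_sum=488, attendance_sum2=570, away_min=67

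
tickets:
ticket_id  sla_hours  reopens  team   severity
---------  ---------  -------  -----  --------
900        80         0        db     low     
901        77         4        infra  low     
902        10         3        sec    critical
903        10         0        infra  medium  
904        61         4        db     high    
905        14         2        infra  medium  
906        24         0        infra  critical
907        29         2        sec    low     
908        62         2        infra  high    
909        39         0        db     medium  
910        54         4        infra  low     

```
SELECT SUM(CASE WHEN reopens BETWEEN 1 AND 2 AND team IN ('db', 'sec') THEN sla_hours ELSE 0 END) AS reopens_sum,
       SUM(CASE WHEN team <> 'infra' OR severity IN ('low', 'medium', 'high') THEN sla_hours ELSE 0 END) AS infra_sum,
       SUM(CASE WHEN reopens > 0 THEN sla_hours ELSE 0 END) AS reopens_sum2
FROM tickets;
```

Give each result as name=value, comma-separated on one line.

reopens_sum=29, infra_sum=436, reopens_sum2=307

[reopens_sum: reopens BETWEEN 1 AND 2 AND team IN ('db', 'sec')]
ticket_id=900: ✗
ticket_id=901: ✗
ticket_id=902: ✗
ticket_id=903: ✗
ticket_id=904: ✗
ticket_id=905: ✗
ticket_id=906: ✗
ticket_id=907: ✓ → 29
ticket_id=908: ✗
ticket_id=909: ✗
ticket_id=910: ✗
reopens_sum = 29
—
[infra_sum: team <> 'infra' OR severity IN ('low', 'medium', 'high')]
ticket_id=900: ✓ → 80
ticket_id=901: ✓ → 77
ticket_id=902: ✓ → 10
ticket_id=903: ✓ → 10
ticket_id=904: ✓ → 61
ticket_id=905: ✓ → 14
ticket_id=906: ✗
ticket_id=907: ✓ → 29
ticket_id=908: ✓ → 62
ticket_id=909: ✓ → 39
ticket_id=910: ✓ → 54
infra_sum = 80 + 77 + 10 + 10 + 61 + 14 + 29 + 62 + 39 + 54 = 436
—
[reopens_sum2: reopens > 0]
ticket_id=900: ✗
ticket_id=901: ✓ → 77
ticket_id=902: ✓ → 10
ticket_id=903: ✗
ticket_id=904: ✓ → 61
ticket_id=905: ✓ → 14
ticket_id=906: ✗
ticket_id=907: ✓ → 29
ticket_id=908: ✓ → 62
ticket_id=909: ✗
ticket_id=910: ✓ → 54
reopens_sum2 = 77 + 10 + 61 + 14 + 29 + 62 + 54 = 307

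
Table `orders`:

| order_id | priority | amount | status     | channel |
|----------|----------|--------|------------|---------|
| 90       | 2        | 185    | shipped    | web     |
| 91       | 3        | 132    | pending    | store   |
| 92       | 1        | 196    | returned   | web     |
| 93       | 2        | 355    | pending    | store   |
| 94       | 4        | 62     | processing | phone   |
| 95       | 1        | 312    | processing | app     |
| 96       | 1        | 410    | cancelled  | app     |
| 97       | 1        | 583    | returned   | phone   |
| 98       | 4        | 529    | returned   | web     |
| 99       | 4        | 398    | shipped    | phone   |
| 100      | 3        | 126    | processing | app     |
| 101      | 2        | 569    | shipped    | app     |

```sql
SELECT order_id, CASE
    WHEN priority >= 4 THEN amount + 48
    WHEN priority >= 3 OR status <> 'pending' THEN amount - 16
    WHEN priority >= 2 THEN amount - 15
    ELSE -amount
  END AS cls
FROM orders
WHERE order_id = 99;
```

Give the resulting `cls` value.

order_id = 99: priority=4, amount=398, status=shipped, channel=phone.
priority >= 4 → true → 446

446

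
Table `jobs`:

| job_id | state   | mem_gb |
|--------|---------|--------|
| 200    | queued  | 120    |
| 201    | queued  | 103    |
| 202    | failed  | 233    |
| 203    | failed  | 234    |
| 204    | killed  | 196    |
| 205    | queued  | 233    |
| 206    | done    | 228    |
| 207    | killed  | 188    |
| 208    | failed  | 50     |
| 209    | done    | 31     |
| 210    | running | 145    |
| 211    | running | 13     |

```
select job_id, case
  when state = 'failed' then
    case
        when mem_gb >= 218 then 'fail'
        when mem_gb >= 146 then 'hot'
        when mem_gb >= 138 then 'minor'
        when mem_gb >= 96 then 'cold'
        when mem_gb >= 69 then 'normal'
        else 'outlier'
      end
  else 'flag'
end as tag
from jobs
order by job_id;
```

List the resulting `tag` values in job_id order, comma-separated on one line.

job_id=200: state='queued' → outer ELSE → flag
job_id=201: state='queued' → outer ELSE → flag
job_id=202: state='failed' → inner[mem_gb >= 218] → fail
job_id=203: state='failed' → inner[mem_gb >= 218] → fail
job_id=204: state='killed' → outer ELSE → flag
job_id=205: state='queued' → outer ELSE → flag
job_id=206: state='done' → outer ELSE → flag
job_id=207: state='killed' → outer ELSE → flag
job_id=208: state='failed' → inner[ELSE] → outlier
job_id=209: state='done' → outer ELSE → flag
job_id=210: state='running' → outer ELSE → flag
job_id=211: state='running' → outer ELSE → flag

flag, flag, fail, fail, flag, flag, flag, flag, outlier, flag, flag, flag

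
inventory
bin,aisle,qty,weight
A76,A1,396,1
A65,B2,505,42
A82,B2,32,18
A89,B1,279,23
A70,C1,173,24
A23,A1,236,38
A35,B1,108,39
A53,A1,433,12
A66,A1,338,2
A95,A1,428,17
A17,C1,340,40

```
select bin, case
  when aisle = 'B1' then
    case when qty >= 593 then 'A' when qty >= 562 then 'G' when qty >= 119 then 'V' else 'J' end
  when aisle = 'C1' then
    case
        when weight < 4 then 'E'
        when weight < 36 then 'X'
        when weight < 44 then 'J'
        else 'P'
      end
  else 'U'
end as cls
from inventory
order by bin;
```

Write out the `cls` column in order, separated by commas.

bin=A17: aisle='C1' → inner[weight < 44] → J
bin=A23: aisle='A1' → outer ELSE → U
bin=A35: aisle='B1' → inner[ELSE] → J
bin=A53: aisle='A1' → outer ELSE → U
bin=A65: aisle='B2' → outer ELSE → U
bin=A66: aisle='A1' → outer ELSE → U
bin=A70: aisle='C1' → inner[weight < 36] → X
bin=A76: aisle='A1' → outer ELSE → U
bin=A82: aisle='B2' → outer ELSE → U
bin=A89: aisle='B1' → inner[qty >= 119] → V
bin=A95: aisle='A1' → outer ELSE → U

J, U, J, U, U, U, X, U, U, V, U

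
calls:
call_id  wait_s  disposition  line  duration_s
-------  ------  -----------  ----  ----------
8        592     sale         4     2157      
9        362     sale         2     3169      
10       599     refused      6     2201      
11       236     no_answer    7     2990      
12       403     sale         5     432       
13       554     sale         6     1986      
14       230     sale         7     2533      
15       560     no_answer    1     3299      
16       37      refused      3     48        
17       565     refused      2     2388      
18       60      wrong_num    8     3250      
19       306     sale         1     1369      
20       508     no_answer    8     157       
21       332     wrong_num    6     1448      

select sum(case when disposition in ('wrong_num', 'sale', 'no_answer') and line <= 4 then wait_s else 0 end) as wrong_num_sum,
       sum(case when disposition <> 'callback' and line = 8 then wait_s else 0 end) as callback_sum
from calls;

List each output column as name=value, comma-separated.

[wrong_num_sum: disposition in ('wrong_num', 'sale', 'no_answer') and line <= 4]
call_id=8: ✓ → 592
call_id=9: ✓ → 362
call_id=10: ✗
call_id=11: ✗
call_id=12: ✗
call_id=13: ✗
call_id=14: ✗
call_id=15: ✓ → 560
call_id=16: ✗
call_id=17: ✗
call_id=18: ✗
call_id=19: ✓ → 306
call_id=20: ✗
call_id=21: ✗
wrong_num_sum = 592 + 362 + 560 + 306 = 1820
—
[callback_sum: disposition <> 'callback' and line = 8]
call_id=8: ✗
call_id=9: ✗
call_id=10: ✗
call_id=11: ✗
call_id=12: ✗
call_id=13: ✗
call_id=14: ✗
call_id=15: ✗
call_id=16: ✗
call_id=17: ✗
call_id=18: ✓ → 60
call_id=19: ✗
call_id=20: ✓ → 508
call_id=21: ✗
callback_sum = 60 + 508 = 568

wrong_num_sum=1820, callback_sum=568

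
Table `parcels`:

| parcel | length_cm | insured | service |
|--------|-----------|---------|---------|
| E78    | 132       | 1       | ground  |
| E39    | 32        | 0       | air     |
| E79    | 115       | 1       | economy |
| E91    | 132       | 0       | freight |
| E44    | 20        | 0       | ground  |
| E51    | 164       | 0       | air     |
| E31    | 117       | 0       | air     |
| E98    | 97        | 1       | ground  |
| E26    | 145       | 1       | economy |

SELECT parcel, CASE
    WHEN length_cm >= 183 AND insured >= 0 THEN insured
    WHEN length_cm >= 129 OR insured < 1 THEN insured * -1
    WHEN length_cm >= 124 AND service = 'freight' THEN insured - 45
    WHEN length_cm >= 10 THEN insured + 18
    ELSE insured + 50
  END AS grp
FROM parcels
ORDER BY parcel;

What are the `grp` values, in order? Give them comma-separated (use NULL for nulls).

parcel=E26: length_cm >= 129 OR insured < 1 → -1
parcel=E31: length_cm >= 129 OR insured < 1 → 0
parcel=E39: length_cm >= 129 OR insured < 1 → 0
parcel=E44: length_cm >= 129 OR insured < 1 → 0
parcel=E51: length_cm >= 129 OR insured < 1 → 0
parcel=E78: length_cm >= 129 OR insured < 1 → -1
parcel=E79: length_cm >= 10 → 19
parcel=E91: length_cm >= 129 OR insured < 1 → 0
parcel=E98: length_cm >= 10 → 19

-1, 0, 0, 0, 0, -1, 19, 0, 19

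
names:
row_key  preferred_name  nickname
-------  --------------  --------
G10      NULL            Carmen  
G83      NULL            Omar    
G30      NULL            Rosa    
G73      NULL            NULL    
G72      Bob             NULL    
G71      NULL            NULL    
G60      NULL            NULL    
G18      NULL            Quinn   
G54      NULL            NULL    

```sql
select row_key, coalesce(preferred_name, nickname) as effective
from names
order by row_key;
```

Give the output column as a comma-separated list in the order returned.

Carmen, Quinn, Rosa, NULL, NULL, NULL, Bob, NULL, Omar

row_key=G10: preferred_name=NULL, nickname=Carmen → Carmen
row_key=G18: preferred_name=NULL, nickname=Quinn → Quinn
row_key=G30: preferred_name=NULL, nickname=Rosa → Rosa
row_key=G54: preferred_name=NULL, nickname=NULL (all NULL) → NULL
row_key=G60: preferred_name=NULL, nickname=NULL (all NULL) → NULL
row_key=G71: preferred_name=NULL, nickname=NULL (all NULL) → NULL
row_key=G72: preferred_name=Bob → Bob
row_key=G73: preferred_name=NULL, nickname=NULL (all NULL) → NULL
row_key=G83: preferred_name=NULL, nickname=Omar → Omar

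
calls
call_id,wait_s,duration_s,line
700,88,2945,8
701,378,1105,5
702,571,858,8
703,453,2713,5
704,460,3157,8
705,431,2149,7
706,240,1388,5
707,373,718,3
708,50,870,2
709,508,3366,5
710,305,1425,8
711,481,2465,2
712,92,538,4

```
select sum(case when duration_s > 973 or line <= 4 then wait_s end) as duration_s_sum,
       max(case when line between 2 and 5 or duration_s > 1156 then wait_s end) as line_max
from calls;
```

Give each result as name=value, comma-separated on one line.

[duration_s_sum: duration_s > 973 or line <= 4]
call_id=700: ✓ → 88
call_id=701: ✓ → 378
call_id=702: ✗
call_id=703: ✓ → 453
call_id=704: ✓ → 460
call_id=705: ✓ → 431
call_id=706: ✓ → 240
call_id=707: ✓ → 373
call_id=708: ✓ → 50
call_id=709: ✓ → 508
call_id=710: ✓ → 305
call_id=711: ✓ → 481
call_id=712: ✓ → 92
duration_s_sum = 88 + 378 + 453 + 460 + 431 + 240 + 373 + 50 + 508 + 305 + 481 + 92 = 3859
—
[line_max: line between 2 and 5 or duration_s > 1156]
call_id=700: ✓ → 88
call_id=701: ✓ → 378
call_id=702: ✗
call_id=703: ✓ → 453
call_id=704: ✓ → 460
call_id=705: ✓ → 431
call_id=706: ✓ → 240
call_id=707: ✓ → 373
call_id=708: ✓ → 50
call_id=709: ✓ → 508
call_id=710: ✓ → 305
call_id=711: ✓ → 481
call_id=712: ✓ → 92
line_max = MAX(88, 378, 453, 460, 431, 240, 373, 50, 508, 305, 481, 92) = 508

duration_s_sum=3859, line_max=508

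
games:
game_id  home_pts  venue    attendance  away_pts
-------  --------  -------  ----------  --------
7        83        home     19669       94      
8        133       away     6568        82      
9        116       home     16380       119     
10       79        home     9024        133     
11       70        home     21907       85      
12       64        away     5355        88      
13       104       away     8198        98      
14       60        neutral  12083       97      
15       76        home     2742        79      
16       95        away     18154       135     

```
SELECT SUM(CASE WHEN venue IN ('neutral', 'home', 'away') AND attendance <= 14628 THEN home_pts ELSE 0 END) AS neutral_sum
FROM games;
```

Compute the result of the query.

game_id=7: ✗
game_id=8: ✓ → 133
game_id=9: ✗
game_id=10: ✓ → 79
game_id=11: ✗
game_id=12: ✓ → 64
game_id=13: ✓ → 104
game_id=14: ✓ → 60
game_id=15: ✓ → 76
game_id=16: ✗
neutral_sum = 133 + 79 + 64 + 104 + 60 + 76 = 516

516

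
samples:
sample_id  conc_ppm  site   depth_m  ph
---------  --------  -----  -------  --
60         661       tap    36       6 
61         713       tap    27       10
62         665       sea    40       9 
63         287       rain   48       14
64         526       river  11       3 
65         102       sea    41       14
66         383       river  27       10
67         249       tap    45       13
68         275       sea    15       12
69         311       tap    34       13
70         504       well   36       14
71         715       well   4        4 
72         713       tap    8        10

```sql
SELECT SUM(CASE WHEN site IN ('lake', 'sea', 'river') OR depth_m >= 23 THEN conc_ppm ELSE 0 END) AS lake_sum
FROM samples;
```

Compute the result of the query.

sample_id=60: ✓ → 661
sample_id=61: ✓ → 713
sample_id=62: ✓ → 665
sample_id=63: ✓ → 287
sample_id=64: ✓ → 526
sample_id=65: ✓ → 102
sample_id=66: ✓ → 383
sample_id=67: ✓ → 249
sample_id=68: ✓ → 275
sample_id=69: ✓ → 311
sample_id=70: ✓ → 504
sample_id=71: ✗
sample_id=72: ✗
lake_sum = 661 + 713 + 665 + 287 + 526 + 102 + 383 + 249 + 275 + 311 + 504 = 4676

4676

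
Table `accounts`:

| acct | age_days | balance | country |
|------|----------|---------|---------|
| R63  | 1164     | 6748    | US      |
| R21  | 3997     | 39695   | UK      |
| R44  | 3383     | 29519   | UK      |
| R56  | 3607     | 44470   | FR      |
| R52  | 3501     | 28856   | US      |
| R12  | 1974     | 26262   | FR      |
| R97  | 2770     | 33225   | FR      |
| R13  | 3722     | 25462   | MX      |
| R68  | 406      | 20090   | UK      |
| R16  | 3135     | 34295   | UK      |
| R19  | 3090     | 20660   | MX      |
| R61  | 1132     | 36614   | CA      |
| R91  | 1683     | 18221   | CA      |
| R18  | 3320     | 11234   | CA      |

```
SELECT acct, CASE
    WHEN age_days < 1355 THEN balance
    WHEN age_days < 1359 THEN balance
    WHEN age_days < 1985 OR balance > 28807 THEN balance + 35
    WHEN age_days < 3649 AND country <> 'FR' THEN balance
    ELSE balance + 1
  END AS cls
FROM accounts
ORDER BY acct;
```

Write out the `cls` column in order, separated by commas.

acct=R12: age_days < 1985 OR balance > 28807 → 26297
acct=R13: ELSE → 25463
acct=R16: age_days < 1985 OR balance > 28807 → 34330
acct=R18: age_days < 3649 AND country <> 'FR' → 11234
acct=R19: age_days < 3649 AND country <> 'FR' → 20660
acct=R21: age_days < 1985 OR balance > 28807 → 39730
acct=R44: age_days < 1985 OR balance > 28807 → 29554
acct=R52: age_days < 1985 OR balance > 28807 → 28891
acct=R56: age_days < 1985 OR balance > 28807 → 44505
acct=R61: age_days < 1355 → 36614
acct=R63: age_days < 1355 → 6748
acct=R68: age_days < 1355 → 20090
acct=R91: age_days < 1985 OR balance > 28807 → 18256
acct=R97: age_days < 1985 OR balance > 28807 → 33260

26297, 25463, 34330, 11234, 20660, 39730, 29554, 28891, 44505, 36614, 6748, 20090, 18256, 33260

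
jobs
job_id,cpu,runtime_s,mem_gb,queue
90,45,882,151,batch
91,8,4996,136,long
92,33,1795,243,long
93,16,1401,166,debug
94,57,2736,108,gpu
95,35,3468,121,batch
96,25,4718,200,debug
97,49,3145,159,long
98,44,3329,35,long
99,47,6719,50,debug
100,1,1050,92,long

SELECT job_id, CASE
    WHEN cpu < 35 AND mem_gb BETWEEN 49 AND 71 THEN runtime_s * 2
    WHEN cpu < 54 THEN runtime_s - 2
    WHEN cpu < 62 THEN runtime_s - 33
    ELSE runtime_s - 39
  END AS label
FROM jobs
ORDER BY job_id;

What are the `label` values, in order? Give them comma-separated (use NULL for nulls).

job_id=90: cpu < 54 → 880
job_id=91: cpu < 54 → 4994
job_id=92: cpu < 54 → 1793
job_id=93: cpu < 54 → 1399
job_id=94: cpu < 62 → 2703
job_id=95: cpu < 54 → 3466
job_id=96: cpu < 54 → 4716
job_id=97: cpu < 54 → 3143
job_id=98: cpu < 54 → 3327
job_id=99: cpu < 54 → 6717
job_id=100: cpu < 54 → 1048

880, 4994, 1793, 1399, 2703, 3466, 4716, 3143, 3327, 6717, 1048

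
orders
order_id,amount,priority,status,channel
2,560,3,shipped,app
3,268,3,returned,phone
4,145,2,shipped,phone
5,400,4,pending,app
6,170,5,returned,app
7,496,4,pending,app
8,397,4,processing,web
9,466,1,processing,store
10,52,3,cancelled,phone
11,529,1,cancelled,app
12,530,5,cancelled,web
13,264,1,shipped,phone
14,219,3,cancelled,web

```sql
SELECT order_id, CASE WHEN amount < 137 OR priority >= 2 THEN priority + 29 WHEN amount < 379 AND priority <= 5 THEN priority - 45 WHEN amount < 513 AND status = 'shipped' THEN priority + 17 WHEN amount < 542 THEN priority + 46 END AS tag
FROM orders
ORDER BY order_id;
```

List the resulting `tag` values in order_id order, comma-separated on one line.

32, 32, 31, 33, 34, 33, 33, 47, 32, 47, 34, -44, 32

order_id=2: amount < 137 OR priority >= 2 → 32
order_id=3: amount < 137 OR priority >= 2 → 32
order_id=4: amount < 137 OR priority >= 2 → 31
order_id=5: amount < 137 OR priority >= 2 → 33
order_id=6: amount < 137 OR priority >= 2 → 34
order_id=7: amount < 137 OR priority >= 2 → 33
order_id=8: amount < 137 OR priority >= 2 → 33
order_id=9: amount < 542 → 47
order_id=10: amount < 137 OR priority >= 2 → 32
order_id=11: amount < 542 → 47
order_id=12: amount < 137 OR priority >= 2 → 34
order_id=13: amount < 379 AND priority <= 5 → -44
order_id=14: amount < 137 OR priority >= 2 → 32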